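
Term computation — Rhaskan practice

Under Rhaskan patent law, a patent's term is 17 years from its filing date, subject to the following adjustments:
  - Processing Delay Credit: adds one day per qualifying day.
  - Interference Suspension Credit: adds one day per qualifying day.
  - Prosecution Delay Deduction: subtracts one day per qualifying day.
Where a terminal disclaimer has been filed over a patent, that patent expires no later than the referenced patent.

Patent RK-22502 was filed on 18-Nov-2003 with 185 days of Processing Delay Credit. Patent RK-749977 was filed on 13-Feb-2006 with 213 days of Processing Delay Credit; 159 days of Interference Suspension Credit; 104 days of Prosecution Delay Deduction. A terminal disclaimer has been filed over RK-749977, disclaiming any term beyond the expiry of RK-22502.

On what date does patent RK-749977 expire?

May 22, 2021

Natural term of RK-749977:
  Base: filing + 17 years → 13 February 2023.
  Processing Delay Credit: +213 days → 14 September 2023.
  Interference Suspension Credit: +159 days → 20 February 2024.
  Prosecution Delay Deduction: −104 days → 8 November 2023.
Expiry of referenced patent RK-22502:
  Base: filing + 17 years → 18 November 2020.
  Processing Delay Credit: +185 days → 22 May 2021.
Terminal disclaimer: RK-749977 expires on the earlier of 8 November 2023 and 22 May 2021.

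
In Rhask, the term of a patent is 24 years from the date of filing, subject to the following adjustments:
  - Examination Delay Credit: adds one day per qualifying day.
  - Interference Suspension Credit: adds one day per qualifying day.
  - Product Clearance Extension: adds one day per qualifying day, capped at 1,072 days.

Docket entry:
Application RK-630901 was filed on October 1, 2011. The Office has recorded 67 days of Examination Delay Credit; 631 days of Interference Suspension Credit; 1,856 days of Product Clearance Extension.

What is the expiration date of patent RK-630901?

August 5, 2040

Base term: filing date + 24 years → 1 October 2035.
Examination Delay Credit: +67 days → 7 December 2035.
Interference Suspension Credit: +631 days → 29 August 2037.
Product Clearance Extension: 1856 days claimed exceeds the 1072-day cap, so +1072 days → 5 August 2040.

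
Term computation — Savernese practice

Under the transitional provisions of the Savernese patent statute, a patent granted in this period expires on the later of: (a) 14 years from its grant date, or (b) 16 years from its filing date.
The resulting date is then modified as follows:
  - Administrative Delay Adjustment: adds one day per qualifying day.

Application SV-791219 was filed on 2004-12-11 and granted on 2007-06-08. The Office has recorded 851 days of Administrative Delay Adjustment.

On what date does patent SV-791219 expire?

2023-10-07

(a) grant + 14 years → 8 June 2021.
(b) filing + 16 years → 11 December 2020.
Later of the two: 8 June 2021.
Administrative Delay Adjustment: +851 days → 7 October 2023.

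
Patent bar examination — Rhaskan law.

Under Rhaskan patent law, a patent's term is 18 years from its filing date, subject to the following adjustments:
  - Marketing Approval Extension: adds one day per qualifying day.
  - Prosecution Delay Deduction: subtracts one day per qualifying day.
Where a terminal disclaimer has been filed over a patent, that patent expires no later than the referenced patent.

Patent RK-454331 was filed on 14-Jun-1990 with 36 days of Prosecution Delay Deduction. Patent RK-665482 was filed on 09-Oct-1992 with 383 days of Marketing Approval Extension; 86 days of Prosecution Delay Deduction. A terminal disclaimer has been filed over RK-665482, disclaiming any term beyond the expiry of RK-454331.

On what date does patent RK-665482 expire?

May 9, 2008

Natural term of RK-665482:
  Base: filing + 18 years → 9 October 2010.
  Marketing Approval Extension: +383 days → 27 October 2011.
  Prosecution Delay Deduction: −86 days → 2 August 2011.
Expiry of referenced patent RK-454331:
  Base: filing + 18 years → 14 June 2008.
  Prosecution Delay Deduction: −36 days → 9 May 2008.
Terminal disclaimer: RK-665482 expires on the earlier of 2 August 2011 and 9 May 2008.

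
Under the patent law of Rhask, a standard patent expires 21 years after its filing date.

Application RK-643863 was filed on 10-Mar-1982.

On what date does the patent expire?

March 10, 2003

Filing date + 21 years → 10 March 2003.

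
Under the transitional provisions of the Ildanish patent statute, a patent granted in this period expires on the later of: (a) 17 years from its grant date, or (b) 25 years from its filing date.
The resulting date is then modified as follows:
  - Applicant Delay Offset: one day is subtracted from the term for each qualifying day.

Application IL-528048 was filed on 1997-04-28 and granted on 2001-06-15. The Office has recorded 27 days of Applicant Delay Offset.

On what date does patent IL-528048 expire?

(a) grant + 17 years → 15 June 2018.
(b) filing + 25 years → 28 April 2022.
Later of the two: 28 April 2022.
Applicant Delay Offset: −27 days → 1 April 2022.

April 1, 2022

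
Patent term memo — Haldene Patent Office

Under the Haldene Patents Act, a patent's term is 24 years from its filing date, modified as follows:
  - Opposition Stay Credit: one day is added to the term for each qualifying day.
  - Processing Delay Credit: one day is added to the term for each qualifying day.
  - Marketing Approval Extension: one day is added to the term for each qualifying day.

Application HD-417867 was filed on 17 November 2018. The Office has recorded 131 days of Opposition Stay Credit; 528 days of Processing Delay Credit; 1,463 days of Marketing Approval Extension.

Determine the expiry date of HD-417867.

Base term: filing date + 24 years → 17 November 2042.
Opposition Stay Credit: +131 days → 28 March 2043.
Processing Delay Credit: +528 days → 6 September 2044.
Marketing Approval Extension: +1463 days → 8 September 2048.

2048-09-08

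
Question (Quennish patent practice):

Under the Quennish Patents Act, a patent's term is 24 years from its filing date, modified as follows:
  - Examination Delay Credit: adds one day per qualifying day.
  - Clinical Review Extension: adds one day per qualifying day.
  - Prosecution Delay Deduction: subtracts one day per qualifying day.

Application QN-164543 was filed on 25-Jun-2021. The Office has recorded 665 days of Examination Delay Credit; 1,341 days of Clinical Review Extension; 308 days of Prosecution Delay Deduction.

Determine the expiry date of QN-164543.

February 17, 2050

Base term: filing date + 24 years → 25 June 2045.
Examination Delay Credit: +665 days → 21 April 2047.
Clinical Review Extension: +1341 days → 22 December 2050.
Prosecution Delay Deduction: −308 days → 17 February 2050.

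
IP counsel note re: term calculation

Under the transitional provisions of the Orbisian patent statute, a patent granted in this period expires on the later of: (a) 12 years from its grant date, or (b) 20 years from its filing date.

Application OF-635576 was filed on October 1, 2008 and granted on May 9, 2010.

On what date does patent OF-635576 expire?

2028-10-01

(a) grant + 12 years → 9 May 2022.
(b) filing + 20 years → 1 October 2028.
Later of the two: 1 October 2028.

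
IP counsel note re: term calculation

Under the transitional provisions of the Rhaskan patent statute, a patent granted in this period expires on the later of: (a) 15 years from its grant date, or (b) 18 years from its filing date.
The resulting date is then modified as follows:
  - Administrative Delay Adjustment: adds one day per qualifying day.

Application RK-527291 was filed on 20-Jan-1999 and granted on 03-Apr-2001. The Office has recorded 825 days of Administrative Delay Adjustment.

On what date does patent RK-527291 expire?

2019-04-25

(a) grant + 15 years → 3 April 2016.
(b) filing + 18 years → 20 January 2017.
Later of the two: 20 January 2017.
Administrative Delay Adjustment: +825 days → 25 April 2019.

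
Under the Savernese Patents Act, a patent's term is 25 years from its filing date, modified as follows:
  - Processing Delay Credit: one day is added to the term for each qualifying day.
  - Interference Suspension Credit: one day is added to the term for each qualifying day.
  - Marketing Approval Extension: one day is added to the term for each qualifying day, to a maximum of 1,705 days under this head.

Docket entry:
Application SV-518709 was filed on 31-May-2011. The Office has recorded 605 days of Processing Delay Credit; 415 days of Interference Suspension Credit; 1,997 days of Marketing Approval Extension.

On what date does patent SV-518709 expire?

November 16, 2043

Base term: filing date + 25 years → 31 May 2036.
Processing Delay Credit: +605 days → 26 January 2038.
Interference Suspension Credit: +415 days → 17 March 2039.
Marketing Approval Extension: 1997 days claimed exceeds the 1705-day cap, so +1705 days → 16 November 2043.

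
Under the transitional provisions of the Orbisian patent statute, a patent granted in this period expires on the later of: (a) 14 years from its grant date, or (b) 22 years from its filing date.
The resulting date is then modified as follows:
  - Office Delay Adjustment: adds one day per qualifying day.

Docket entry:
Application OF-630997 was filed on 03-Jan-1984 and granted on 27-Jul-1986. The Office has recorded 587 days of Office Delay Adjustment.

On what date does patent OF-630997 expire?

August 13, 2007

(a) grant + 14 years → 27 July 2000.
(b) filing + 22 years → 3 January 2006.
Later of the two: 3 January 2006.
Office Delay Adjustment: +587 days → 13 August 2007.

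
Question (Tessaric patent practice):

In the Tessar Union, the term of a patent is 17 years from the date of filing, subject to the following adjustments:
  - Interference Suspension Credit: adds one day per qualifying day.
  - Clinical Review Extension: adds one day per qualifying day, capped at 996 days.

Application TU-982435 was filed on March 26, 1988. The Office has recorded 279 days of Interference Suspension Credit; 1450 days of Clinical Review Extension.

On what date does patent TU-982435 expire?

Base term: filing date + 17 years → 26 March 2005.
Interference Suspension Credit: +279 days → 30 December 2005.
Clinical Review Extension: 1450 days claimed exceeds the 996-day cap, so +996 days → 21 September 2008.

September 21, 2008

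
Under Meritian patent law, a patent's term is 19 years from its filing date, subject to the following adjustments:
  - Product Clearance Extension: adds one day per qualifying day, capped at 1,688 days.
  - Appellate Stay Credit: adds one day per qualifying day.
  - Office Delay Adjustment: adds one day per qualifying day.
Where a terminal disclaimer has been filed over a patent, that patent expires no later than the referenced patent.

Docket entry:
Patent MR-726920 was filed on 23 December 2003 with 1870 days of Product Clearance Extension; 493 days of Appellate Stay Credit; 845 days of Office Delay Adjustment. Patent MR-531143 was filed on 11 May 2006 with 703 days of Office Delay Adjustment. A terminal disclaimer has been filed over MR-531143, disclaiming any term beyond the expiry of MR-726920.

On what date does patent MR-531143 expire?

Natural term of MR-531143:
  Base: filing + 19 years → 11 May 2025.
  Office Delay Adjustment: +703 days → 14 April 2027.
Expiry of referenced patent MR-726920:
  Base: filing + 19 years → 23 December 2022.
  Product Clearance Extension: 1870 days claimed exceeds the 1688-day cap, so +1688 days → 7 August 2027.
  Appellate Stay Credit: +493 days → 12 December 2028.
  Office Delay Adjustment: +845 days → 6 April 2031.
Terminal disclaimer: MR-531143 expires on the earlier of 14 April 2027 and 6 April 2031.

2027-04-14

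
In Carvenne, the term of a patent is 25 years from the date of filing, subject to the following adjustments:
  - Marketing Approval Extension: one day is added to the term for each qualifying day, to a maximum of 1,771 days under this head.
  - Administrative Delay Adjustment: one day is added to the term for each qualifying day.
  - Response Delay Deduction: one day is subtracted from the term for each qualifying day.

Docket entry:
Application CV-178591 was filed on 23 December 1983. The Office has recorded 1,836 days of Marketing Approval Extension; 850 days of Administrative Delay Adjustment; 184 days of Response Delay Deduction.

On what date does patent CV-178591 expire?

Base term: filing date + 25 years → 23 December 2008.
Marketing Approval Extension: 1836 days claimed exceeds the 1771-day cap, so +1771 days → 29 October 2013.
Administrative Delay Adjustment: +850 days → 26 February 2016.
Response Delay Deduction: −184 days → 26 August 2015.

August 26, 2015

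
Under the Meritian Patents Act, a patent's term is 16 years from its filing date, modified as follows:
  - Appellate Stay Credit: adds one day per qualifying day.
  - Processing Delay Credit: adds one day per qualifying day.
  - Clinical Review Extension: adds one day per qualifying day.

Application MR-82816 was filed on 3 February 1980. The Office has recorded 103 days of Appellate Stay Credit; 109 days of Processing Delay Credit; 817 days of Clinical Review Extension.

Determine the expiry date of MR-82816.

Base term: filing date + 16 years → 3 February 1996.
Appellate Stay Credit: +103 days → 16 May 1996.
Processing Delay Credit: +109 days → 2 September 1996.
Clinical Review Extension: +817 days → 28 November 1998.

November 28, 1998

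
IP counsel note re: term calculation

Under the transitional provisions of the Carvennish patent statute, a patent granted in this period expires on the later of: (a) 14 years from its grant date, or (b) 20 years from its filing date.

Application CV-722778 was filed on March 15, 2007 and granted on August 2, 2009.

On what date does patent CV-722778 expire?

March 15, 2027

(a) grant + 14 years → 2 August 2023.
(b) filing + 20 years → 15 March 2027.
Later of the two: 15 March 2027.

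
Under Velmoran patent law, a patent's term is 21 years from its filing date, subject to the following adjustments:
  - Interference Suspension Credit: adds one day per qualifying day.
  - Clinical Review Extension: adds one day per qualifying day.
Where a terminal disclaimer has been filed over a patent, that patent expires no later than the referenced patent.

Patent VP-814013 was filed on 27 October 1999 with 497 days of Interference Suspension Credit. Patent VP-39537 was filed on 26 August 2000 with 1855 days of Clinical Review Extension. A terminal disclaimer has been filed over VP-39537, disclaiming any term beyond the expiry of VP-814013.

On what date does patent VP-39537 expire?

Natural term of VP-39537:
  Base: filing + 21 years → 26 August 2021.
  Clinical Review Extension: +1855 days → 24 September 2026.
Expiry of referenced patent VP-814013:
  Base: filing + 21 years → 27 October 2020.
  Interference Suspension Credit: +497 days → 8 March 2022.
Terminal disclaimer: VP-39537 expires on the earlier of 24 September 2026 and 8 March 2022.

March 8, 2022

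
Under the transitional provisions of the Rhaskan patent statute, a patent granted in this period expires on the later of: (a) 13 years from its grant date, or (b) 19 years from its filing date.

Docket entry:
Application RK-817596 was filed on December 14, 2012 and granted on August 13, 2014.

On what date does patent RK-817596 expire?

2031-12-14

(a) grant + 13 years → 13 August 2027.
(b) filing + 19 years → 14 December 2031.
Later of the two: 14 December 2031.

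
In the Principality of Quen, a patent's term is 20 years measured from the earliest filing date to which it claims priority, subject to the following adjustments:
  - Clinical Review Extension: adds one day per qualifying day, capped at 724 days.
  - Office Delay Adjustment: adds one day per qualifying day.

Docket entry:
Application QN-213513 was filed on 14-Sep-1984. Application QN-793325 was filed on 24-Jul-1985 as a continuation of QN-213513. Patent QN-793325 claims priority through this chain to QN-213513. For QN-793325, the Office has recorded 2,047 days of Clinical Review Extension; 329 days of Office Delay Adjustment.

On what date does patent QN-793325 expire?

Earliest priority filing: 14 September 1984.
Base term: 14 September 1984 + 20 years → 14 September 2004.
Clinical Review Extension: 2047 days claimed exceeds the 724-day cap, so +724 days → 8 September 2006.
Office Delay Adjustment: +329 days → 3 August 2007.

August 3, 2007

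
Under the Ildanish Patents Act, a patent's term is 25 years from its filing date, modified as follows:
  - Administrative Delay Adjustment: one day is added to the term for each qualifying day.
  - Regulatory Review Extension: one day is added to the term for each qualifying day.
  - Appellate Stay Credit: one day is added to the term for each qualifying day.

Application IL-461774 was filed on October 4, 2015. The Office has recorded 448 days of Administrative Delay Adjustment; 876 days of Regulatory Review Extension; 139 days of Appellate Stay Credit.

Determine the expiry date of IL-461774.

2044-10-06

Base term: filing date + 25 years → 4 October 2040.
Administrative Delay Adjustment: +448 days → 26 December 2041.
Regulatory Review Extension: +876 days → 20 May 2044.
Appellate Stay Credit: +139 days → 6 October 2044.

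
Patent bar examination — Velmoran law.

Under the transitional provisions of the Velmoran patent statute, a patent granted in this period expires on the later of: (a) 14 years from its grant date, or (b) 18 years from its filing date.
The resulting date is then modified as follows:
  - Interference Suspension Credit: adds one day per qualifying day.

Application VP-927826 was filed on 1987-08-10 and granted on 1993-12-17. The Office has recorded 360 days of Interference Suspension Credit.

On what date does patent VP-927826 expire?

(a) grant + 14 years → 17 December 2007.
(b) filing + 18 years → 10 August 2005.
Later of the two: 17 December 2007.
Interference Suspension Credit: +360 days → 11 December 2008.

December 11, 2008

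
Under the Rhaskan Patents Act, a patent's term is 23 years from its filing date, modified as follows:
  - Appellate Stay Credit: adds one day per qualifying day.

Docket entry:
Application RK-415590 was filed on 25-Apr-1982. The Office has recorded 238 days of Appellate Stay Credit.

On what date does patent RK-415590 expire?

Base term: filing date + 23 years → 25 April 2005.
Appellate Stay Credit: +238 days → 19 December 2005.

2005-12-19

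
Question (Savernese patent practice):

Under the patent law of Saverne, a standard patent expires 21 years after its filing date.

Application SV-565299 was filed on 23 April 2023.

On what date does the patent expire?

Filing date + 21 years → 23 April 2044.

April 23, 2044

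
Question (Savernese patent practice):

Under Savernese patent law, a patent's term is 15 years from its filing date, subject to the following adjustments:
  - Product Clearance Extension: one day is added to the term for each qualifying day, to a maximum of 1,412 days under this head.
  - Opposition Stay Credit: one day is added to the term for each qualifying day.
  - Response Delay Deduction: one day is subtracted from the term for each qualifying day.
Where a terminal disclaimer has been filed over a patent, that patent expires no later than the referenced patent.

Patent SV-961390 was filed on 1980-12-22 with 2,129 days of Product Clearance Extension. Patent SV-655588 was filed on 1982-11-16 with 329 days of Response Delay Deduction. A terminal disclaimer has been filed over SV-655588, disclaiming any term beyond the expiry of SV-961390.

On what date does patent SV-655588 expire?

Natural term of SV-655588:
  Base: filing + 15 years → 16 November 1997.
  Response Delay Deduction: −329 days → 22 December 1996.
Expiry of referenced patent SV-961390:
  Base: filing + 15 years → 22 December 1995.
  Product Clearance Extension: 2129 days claimed exceeds the 1412-day cap, so +1412 days → 3 November 1999.
Terminal disclaimer: SV-655588 expires on the earlier of 22 December 1996 and 3 November 1999.

1996-12-22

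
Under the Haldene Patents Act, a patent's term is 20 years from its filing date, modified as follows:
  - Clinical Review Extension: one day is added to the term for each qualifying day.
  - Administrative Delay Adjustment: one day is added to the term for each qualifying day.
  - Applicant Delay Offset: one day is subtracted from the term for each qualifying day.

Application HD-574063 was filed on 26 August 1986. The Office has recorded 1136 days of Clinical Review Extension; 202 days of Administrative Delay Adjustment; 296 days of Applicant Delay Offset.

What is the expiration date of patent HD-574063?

Base term: filing date + 20 years → 26 August 2006.
Clinical Review Extension: +1136 days → 5 October 2009.
Administrative Delay Adjustment: +202 days → 25 April 2010.
Applicant Delay Offset: −296 days → 3 July 2009.

2009-07-03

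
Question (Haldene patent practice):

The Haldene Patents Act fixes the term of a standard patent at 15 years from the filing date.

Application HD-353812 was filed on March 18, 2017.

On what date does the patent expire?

March 18, 2032

Filing date + 15 years → 18 March 2032.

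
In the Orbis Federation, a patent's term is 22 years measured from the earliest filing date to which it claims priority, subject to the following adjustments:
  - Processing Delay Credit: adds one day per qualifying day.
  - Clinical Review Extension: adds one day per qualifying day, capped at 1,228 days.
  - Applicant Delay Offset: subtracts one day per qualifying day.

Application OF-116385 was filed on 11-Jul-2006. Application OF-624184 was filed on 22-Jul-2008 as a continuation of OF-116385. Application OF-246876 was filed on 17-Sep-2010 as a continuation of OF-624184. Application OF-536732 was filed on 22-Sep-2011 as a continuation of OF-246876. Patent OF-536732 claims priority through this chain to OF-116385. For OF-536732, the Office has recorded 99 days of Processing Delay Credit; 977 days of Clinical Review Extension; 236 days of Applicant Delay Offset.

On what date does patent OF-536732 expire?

October 29, 2030

Earliest priority filing: 11 July 2006.
Base term: 11 July 2006 + 22 years → 11 July 2028.
Processing Delay Credit: +99 days → 18 October 2028.
Clinical Review Extension: 977 days (within the 1228-day cap) → +977 days → 22 June 2031.
Applicant Delay Offset: −236 days → 29 October 2030.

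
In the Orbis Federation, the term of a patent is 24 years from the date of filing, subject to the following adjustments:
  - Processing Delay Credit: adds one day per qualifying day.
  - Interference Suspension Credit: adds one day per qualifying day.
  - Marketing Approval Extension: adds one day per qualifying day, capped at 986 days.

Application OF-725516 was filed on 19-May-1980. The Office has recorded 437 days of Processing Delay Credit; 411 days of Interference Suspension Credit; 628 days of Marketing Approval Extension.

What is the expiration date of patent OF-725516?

2008-06-03

Base term: filing date + 24 years → 19 May 2004.
Processing Delay Credit: +437 days → 30 July 2005.
Interference Suspension Credit: +411 days → 14 September 2006.
Marketing Approval Extension: 628 days (within the 986-day cap) → +628 days → 3 June 2008.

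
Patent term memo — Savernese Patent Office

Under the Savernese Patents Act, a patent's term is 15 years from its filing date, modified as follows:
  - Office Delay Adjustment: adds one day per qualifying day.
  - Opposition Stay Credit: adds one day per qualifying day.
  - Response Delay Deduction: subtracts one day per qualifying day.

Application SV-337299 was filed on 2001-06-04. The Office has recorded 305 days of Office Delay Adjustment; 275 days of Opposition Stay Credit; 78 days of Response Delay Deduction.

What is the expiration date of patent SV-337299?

Base term: filing date + 15 years → 4 June 2016.
Office Delay Adjustment: +305 days → 5 April 2017.
Opposition Stay Credit: +275 days → 5 January 2018.
Response Delay Deduction: −78 days → 19 October 2017.

October 19, 2017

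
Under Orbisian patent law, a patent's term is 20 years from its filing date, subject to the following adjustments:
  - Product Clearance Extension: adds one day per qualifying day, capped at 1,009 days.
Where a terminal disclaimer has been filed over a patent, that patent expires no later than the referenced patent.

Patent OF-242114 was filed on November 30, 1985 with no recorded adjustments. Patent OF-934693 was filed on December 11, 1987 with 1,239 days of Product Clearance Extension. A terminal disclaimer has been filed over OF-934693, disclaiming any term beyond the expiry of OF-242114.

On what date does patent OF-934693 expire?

Natural term of OF-934693:
  Base: filing + 20 years → 11 December 2007.
  Product Clearance Extension: 1239 days claimed exceeds the 1009-day cap, so +1009 days → 15 September 2010.
Expiry of referenced patent OF-242114:
  Base: filing + 20 years → 30 November 2005.
Terminal disclaimer: OF-934693 expires on the earlier of 15 September 2010 and 30 November 2005.

November 30, 2005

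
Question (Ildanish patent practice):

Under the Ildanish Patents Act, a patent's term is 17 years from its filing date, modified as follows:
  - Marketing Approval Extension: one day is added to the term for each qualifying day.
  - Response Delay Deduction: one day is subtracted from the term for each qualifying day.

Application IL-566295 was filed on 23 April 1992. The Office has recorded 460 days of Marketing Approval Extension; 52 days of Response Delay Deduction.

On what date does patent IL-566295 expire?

2010-06-05

Base term: filing date + 17 years → 23 April 2009.
Marketing Approval Extension: +460 days → 27 July 2010.
Response Delay Deduction: −52 days → 5 June 2010.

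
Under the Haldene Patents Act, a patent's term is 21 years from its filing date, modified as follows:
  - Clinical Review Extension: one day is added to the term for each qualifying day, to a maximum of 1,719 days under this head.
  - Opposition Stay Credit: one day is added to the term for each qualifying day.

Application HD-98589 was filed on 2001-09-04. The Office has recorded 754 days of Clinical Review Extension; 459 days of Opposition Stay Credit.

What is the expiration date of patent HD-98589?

Base term: filing date + 21 years → 4 September 2022.
Clinical Review Extension: 754 days (within the 1719-day cap) → +754 days → 27 September 2024.
Opposition Stay Credit: +459 days → 30 December 2025.

December 30, 2025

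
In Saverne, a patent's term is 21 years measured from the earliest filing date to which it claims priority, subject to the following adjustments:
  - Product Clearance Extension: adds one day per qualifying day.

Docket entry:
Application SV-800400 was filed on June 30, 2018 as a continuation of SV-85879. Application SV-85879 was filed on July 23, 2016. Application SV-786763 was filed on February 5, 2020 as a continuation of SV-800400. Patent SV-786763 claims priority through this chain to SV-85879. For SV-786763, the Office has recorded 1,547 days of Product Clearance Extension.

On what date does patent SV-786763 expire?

October 17, 2041

Earliest priority filing: 23 July 2016.
Base term: 23 July 2016 + 21 years → 23 July 2037.
Product Clearance Extension: +1547 days → 17 October 2041.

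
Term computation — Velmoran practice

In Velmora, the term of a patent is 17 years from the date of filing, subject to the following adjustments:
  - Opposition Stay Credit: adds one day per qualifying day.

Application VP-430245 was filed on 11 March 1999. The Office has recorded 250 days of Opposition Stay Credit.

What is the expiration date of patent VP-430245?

2016-11-16

Base term: filing date + 17 years → 11 March 2016.
Opposition Stay Credit: +250 days → 16 November 2016.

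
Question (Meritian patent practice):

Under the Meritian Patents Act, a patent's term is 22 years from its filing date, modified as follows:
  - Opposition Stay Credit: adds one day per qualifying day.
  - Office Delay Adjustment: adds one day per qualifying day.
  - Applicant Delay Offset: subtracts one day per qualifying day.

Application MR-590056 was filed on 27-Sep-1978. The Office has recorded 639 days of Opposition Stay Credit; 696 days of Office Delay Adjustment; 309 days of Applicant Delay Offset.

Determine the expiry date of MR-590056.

2003-07-20

Base term: filing date + 22 years → 27 September 2000.
Opposition Stay Credit: +639 days → 28 June 2002.
Office Delay Adjustment: +696 days → 24 May 2004.
Applicant Delay Offset: −309 days → 20 July 2003.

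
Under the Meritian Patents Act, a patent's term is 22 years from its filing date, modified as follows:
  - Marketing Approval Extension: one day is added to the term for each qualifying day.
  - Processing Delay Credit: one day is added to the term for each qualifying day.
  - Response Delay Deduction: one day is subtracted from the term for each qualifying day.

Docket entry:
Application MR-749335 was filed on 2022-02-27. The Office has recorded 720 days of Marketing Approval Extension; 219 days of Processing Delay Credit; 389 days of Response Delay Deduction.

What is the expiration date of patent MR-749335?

Base term: filing date + 22 years → 27 February 2044.
Marketing Approval Extension: +720 days → 16 February 2046.
Processing Delay Credit: +219 days → 23 September 2046.
Response Delay Deduction: −389 days → 30 August 2045.

2045-08-30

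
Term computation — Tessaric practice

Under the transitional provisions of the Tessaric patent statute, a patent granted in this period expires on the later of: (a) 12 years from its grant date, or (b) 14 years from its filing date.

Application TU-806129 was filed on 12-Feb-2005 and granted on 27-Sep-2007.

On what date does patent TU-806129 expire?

(a) grant + 12 years → 27 September 2019.
(b) filing + 14 years → 12 February 2019.
Later of the two: 27 September 2019.

2019-09-27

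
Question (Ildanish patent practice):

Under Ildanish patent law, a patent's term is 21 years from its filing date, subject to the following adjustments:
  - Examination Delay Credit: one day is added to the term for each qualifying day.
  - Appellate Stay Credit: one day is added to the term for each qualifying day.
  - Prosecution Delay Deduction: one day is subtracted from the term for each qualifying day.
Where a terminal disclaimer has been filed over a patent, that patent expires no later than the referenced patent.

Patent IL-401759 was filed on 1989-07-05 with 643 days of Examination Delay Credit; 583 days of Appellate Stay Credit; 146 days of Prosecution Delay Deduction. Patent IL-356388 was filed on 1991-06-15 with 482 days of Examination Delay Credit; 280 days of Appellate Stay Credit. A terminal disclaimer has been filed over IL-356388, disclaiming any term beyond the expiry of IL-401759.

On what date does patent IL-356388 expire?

June 19, 2013

Natural term of IL-356388:
  Base: filing + 21 years → 15 June 2012.
  Examination Delay Credit: +482 days → 10 October 2013.
  Appellate Stay Credit: +280 days → 17 July 2014.
Expiry of referenced patent IL-401759:
  Base: filing + 21 years → 5 July 2010.
  Examination Delay Credit: +643 days → 8 April 2012.
  Appellate Stay Credit: +583 days → 12 November 2013.
  Prosecution Delay Deduction: −146 days → 19 June 2013.
Terminal disclaimer: IL-356388 expires on the earlier of 17 July 2014 and 19 June 2013.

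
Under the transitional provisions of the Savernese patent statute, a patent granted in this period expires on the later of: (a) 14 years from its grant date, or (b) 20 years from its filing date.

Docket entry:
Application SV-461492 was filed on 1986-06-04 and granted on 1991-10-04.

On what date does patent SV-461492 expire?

2006-06-04

(a) grant + 14 years → 4 October 2005.
(b) filing + 20 years → 4 June 2006.
Later of the two: 4 June 2006.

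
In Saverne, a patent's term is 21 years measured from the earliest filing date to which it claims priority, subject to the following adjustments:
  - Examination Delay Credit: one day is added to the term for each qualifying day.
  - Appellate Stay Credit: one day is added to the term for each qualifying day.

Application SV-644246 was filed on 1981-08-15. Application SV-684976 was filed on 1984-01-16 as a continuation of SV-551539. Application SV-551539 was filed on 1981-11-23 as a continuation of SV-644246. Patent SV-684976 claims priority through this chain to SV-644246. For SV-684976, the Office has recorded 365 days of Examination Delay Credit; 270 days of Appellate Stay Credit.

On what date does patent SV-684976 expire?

Earliest priority filing: 15 August 1981.
Base term: 15 August 1981 + 21 years → 15 August 2002.
Examination Delay Credit: +365 days → 15 August 2003.
Appellate Stay Credit: +270 days → 11 May 2004.

2004-05-11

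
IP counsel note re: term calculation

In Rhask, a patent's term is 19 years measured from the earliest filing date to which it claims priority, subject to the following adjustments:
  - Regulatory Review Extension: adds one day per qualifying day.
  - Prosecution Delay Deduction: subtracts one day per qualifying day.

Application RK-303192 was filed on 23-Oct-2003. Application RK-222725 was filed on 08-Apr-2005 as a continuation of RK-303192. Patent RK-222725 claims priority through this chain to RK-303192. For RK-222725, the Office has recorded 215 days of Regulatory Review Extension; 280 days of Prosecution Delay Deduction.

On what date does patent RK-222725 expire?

Earliest priority filing: 23 October 2003.
Base term: 23 October 2003 + 19 years → 23 October 2022.
Regulatory Review Extension: +215 days → 26 May 2023.
Prosecution Delay Deduction: −280 days → 19 August 2022.

August 19, 2022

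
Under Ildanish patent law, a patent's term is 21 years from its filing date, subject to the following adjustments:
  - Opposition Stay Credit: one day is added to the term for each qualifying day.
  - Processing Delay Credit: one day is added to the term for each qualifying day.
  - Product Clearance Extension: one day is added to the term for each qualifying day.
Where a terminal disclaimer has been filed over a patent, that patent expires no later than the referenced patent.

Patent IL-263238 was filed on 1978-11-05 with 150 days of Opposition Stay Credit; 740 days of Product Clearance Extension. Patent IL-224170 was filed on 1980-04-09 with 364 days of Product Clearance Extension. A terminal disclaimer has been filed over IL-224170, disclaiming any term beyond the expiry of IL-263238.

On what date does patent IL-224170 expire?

Natural term of IL-224170:
  Base: filing + 21 years → 9 April 2001.
  Product Clearance Extension: +364 days → 8 April 2002.
Expiry of referenced patent IL-263238:
  Base: filing + 21 years → 5 November 1999.
  Opposition Stay Credit: +150 days → 3 April 2000.
  Product Clearance Extension: +740 days → 13 April 2002.
Terminal disclaimer: IL-224170 expires on the earlier of 8 April 2002 and 13 April 2002.

April 8, 2002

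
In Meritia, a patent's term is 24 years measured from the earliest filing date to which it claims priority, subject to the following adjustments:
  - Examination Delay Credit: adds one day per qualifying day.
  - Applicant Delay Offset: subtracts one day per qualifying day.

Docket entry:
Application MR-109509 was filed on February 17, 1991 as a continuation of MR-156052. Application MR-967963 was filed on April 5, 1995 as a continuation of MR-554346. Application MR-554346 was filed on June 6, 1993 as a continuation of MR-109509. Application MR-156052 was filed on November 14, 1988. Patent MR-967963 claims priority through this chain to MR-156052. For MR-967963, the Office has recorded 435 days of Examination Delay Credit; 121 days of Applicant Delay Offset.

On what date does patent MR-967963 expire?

September 24, 2013

Earliest priority filing: 14 November 1988.
Base term: 14 November 1988 + 24 years → 14 November 2012.
Examination Delay Credit: +435 days → 23 January 2014.
Applicant Delay Offset: −121 days → 24 September 2013.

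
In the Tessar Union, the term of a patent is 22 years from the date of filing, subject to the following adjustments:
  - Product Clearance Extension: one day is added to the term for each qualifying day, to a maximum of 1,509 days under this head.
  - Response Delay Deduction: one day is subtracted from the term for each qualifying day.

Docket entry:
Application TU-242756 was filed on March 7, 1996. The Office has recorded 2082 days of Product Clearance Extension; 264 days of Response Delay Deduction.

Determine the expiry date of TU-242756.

Base term: filing date + 22 years → 7 March 2018.
Product Clearance Extension: 2082 days claimed exceeds the 1509-day cap, so +1509 days → 24 April 2022.
Response Delay Deduction: −264 days → 3 August 2021.

August 3, 2021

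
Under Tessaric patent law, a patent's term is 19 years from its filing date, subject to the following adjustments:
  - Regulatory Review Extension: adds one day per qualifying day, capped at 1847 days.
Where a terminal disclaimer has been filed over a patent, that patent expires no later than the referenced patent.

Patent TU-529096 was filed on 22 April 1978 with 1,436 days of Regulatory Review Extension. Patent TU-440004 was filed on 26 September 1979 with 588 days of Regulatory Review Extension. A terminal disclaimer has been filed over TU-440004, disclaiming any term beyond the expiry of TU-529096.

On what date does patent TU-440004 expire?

2000-05-06

Natural term of TU-440004:
  Base: filing + 19 years → 26 September 1998.
  Regulatory Review Extension: 588 days (within the 1847-day cap) → +588 days → 6 May 2000.
Expiry of referenced patent TU-529096:
  Base: filing + 19 years → 22 April 1997.
  Regulatory Review Extension: 1436 days (within the 1847-day cap) → +1436 days → 28 March 2001.
Terminal disclaimer: TU-440004 expires on the earlier of 6 May 2000 and 28 March 2001.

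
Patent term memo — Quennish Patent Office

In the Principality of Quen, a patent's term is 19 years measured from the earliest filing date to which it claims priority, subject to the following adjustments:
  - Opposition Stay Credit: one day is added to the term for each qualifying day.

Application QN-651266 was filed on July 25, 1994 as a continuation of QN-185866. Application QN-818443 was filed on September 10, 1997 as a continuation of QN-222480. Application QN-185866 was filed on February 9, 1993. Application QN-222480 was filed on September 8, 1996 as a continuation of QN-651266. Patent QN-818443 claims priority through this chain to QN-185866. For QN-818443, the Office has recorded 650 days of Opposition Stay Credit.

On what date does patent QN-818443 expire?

November 20, 2013

Earliest priority filing: 9 February 1993.
Base term: 9 February 1993 + 19 years → 9 February 2012.
Opposition Stay Credit: +650 days → 20 November 2013.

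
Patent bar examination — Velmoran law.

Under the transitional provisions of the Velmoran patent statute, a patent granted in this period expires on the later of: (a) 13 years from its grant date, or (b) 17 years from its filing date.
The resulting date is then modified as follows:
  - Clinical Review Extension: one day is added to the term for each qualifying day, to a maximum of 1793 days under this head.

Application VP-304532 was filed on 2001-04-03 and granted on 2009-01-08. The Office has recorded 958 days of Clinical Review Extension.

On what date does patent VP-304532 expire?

August 23, 2024

(a) grant + 13 years → 8 January 2022.
(b) filing + 17 years → 3 April 2018.
Later of the two: 8 January 2022.
Clinical Review Extension: 958 days (within the 1793-day cap) → +958 days → 23 August 2024.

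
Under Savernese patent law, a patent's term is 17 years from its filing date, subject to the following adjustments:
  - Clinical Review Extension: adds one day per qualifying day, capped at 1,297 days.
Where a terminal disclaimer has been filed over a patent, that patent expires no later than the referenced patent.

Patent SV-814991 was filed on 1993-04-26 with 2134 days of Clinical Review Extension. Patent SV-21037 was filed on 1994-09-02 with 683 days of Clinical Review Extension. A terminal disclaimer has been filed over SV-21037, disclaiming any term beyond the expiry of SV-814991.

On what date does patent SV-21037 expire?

2013-07-16

Natural term of SV-21037:
  Base: filing + 17 years → 2 September 2011.
  Clinical Review Extension: 683 days (within the 1297-day cap) → +683 days → 16 July 2013.
Expiry of referenced patent SV-814991:
  Base: filing + 17 years → 26 April 2010.
  Clinical Review Extension: 2134 days claimed exceeds the 1297-day cap, so +1297 days → 13 November 2013.
Terminal disclaimer: SV-21037 expires on the earlier of 16 July 2013 and 13 November 2013.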